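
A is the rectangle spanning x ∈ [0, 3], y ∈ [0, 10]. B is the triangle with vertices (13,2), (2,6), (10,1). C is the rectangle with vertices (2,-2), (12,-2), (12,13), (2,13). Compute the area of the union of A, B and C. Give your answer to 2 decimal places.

By inclusion–exclusion:
Individual areas: |A| = 30, |B| = 11.5, |C| = 150.
|A∩B| = 0.1307.
|A∩C|: x∈[2,3], y∈[0,10] → 1·10 = 10.
|B∩C| = 11.1515.
|A∩B∩C| = 0.1307.
|A ∪ B ∪ C| = 191.5 − 21.2822 + 0.1307 = 170.35.

170.35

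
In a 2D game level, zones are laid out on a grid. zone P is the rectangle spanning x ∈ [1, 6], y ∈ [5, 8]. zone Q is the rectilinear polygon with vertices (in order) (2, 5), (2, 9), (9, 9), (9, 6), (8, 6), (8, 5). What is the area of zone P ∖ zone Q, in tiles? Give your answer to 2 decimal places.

|zone P| = 15, |zone P∩zone Q| = 12.
|zone P ∖ zone Q| = |zone P| − |zone P∩zone Q| = 15 − 12 = 3.00.

3.00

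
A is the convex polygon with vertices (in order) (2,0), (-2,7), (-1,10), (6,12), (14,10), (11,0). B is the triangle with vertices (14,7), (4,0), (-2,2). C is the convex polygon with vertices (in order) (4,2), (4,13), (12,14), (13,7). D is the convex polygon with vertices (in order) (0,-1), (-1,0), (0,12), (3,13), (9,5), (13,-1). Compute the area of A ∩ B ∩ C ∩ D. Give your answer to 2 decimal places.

6.29

The intersection is the polygon with vertices (4,2), (4,3.875), (8.734,5.354), (9,5), (9.108,4.838).
By the shoelace formula its area is 6.29.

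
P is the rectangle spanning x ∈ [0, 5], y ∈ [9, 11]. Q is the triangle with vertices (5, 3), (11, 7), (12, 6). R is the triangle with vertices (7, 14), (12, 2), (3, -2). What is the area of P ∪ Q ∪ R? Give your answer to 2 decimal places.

By inclusion–exclusion:
Individual areas: |P| = 10, |Q| = 5, |R| = 64.
|P∩Q| = 0.
|P∩R| = 0.
|Q∩R| = 3.4261.
|P∩Q∩R| = 0.
|P ∪ Q ∪ R| = 79 − 3.4261 + 0 = 75.57.

75.57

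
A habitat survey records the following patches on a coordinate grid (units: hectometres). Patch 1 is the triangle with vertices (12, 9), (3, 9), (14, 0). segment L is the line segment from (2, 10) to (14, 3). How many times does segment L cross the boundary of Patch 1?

2

The segment meets the boundary at (13.234,3.447), (3.714,9).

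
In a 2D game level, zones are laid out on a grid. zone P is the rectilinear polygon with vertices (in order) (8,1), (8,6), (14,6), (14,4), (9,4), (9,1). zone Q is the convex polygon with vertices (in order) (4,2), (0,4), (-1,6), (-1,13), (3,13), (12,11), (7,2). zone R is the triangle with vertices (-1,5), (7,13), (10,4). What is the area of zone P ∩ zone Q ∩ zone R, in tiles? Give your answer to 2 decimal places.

The intersection is the polygon with vertices (9.222,6), (8.202,4.163), (8,4.182), (8,6).
By the shoelace formula its area is 1.31.

1.31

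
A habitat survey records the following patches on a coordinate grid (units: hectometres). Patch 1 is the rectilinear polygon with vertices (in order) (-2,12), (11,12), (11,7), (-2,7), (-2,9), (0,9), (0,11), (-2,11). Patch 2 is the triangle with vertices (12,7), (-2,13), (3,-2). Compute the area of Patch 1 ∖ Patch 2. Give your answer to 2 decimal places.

28.21

|Patch 1| = 61, |Patch 1∩Patch 2| = 32.7857.
|Patch 1 ∖ Patch 2| = |Patch 1| − |Patch 1∩Patch 2| = 61 − 32.7857 = 28.21.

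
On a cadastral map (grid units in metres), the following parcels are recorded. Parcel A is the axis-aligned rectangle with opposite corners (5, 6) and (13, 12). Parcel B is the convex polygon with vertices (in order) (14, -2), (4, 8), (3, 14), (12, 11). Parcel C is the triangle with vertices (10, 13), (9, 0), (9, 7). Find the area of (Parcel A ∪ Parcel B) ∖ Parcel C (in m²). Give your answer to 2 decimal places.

|Parcel A ∪ Parcel B| = 86.5769.
|(Parcel A ∪ Parcel B) ∩ Parcel C| = 3.1337.
|(Parcel A ∪ Parcel B) ∖ Parcel C| = 86.5769 − 3.1337 = 83.44.

83.44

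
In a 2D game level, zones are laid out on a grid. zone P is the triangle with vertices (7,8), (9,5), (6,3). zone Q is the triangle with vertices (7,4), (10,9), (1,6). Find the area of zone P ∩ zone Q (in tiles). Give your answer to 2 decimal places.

4.03

The intersection is the polygon with vertices (8.263,6.105), (7,4), (6.25,4.25), (7,8).
By the shoelace formula its area is 4.03.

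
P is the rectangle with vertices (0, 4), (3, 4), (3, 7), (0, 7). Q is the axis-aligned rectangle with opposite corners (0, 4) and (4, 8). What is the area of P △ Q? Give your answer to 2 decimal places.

|P∩Q|: x∈[0,3], y∈[4,7] → 3·3 = 9.
|P △ Q| = |P| + |Q| − 2·|P∩Q| = 9 + 16 − 18 = 7.00.

7.00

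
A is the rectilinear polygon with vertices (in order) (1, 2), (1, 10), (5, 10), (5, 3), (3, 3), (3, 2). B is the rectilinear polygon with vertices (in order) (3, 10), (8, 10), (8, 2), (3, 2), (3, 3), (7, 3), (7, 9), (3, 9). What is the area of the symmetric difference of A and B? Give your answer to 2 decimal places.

42.00

|A| = 30, |B| = 16, |A∩B| = 2.
|A △ B| = |A| + |B| − 2·|A∩B| = 30 + 16 − 4 = 42.00.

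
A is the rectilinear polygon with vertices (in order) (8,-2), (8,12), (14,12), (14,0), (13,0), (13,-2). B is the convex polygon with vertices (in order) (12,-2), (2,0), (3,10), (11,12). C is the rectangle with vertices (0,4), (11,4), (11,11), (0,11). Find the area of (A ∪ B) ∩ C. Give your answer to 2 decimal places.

The region (A ∪ B) ∩ C is the polygon with vertices (3,10), (7,11), (11,11), (11,4), (2.4,4).
By the shoelace formula its area is 55.80.

55.80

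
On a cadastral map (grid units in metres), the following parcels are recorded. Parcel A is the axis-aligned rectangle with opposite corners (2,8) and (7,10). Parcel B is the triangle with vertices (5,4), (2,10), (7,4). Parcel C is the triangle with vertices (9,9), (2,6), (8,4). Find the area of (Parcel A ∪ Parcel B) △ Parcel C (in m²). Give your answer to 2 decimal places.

|Parcel A ∪ Parcel B| = 15.3333.
|(Parcel A ∪ Parcel B) ∩ Parcel C| = 2.8364.
|(Parcel A ∪ Parcel B) △ Parcel C| = 15.3333 + 16 − 5.6728 = 25.66.

25.66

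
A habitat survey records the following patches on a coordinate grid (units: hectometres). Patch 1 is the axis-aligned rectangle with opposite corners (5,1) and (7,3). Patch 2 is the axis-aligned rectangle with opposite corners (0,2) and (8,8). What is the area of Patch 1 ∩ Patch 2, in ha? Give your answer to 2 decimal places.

2.00

|Patch 1∩Patch 2|: x∈[5,7], y∈[2,3] → 2·1 = 2.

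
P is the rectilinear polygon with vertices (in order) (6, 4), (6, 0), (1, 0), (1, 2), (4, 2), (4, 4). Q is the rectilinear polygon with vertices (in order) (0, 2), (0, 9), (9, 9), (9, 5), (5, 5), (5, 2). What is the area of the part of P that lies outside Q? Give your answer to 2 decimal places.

|P| = 14, |P∩Q| = 2.
|P ∖ Q| = |P| − |P∩Q| = 14 − 2 = 12.00.

12.00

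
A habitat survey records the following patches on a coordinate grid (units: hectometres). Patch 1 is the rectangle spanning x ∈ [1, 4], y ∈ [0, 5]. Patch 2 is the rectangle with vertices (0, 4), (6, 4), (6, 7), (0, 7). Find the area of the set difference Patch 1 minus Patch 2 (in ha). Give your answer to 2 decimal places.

|Patch 1∩Patch 2|: x∈[1,4], y∈[4,5] → 3·1 = 3.
|Patch 1| = 15.
|Patch 1 ∖ Patch 2| = |Patch 1| − |Patch 1∩Patch 2| = 15 − 3 = 12.00.

12.00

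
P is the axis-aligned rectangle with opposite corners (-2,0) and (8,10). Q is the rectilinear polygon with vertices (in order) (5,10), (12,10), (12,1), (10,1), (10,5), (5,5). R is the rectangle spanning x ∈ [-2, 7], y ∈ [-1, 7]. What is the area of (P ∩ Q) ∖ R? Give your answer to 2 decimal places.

11.00

|P ∩ Q| = 15.
|(P ∩ Q) ∩ R| = 4.
|(P ∩ Q) ∖ R| = 15 − 4 = 11.00.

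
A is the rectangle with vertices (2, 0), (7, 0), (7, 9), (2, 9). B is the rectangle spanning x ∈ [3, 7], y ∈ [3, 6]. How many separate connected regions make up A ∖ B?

A ∖ B is a single connected region.

1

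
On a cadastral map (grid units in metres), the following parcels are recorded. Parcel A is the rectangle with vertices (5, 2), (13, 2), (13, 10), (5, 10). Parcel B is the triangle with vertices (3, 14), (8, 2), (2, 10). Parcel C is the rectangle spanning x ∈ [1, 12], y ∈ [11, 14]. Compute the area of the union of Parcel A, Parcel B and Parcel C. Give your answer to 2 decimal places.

By inclusion–exclusion:
Individual areas: |Parcel A| = 64, |Parcel B| = 16, |Parcel C| = 33.
|Parcel A∩Parcel B| = 4.8.
|Parcel A∩Parcel C| = 0 (no overlap).
|Parcel B∩Parcel C| = 3.
|Parcel A∩Parcel B∩Parcel C| = 0.
|Parcel A ∪ Parcel B ∪ Parcel C| = 113 − 7.8 + 0 = 105.20.

105.20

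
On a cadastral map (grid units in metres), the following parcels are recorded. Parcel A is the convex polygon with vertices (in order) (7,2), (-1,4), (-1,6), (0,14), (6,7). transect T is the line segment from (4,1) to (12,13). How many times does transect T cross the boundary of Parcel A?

The segment meets the boundary at (6.462,4.692), (5,2.5).

2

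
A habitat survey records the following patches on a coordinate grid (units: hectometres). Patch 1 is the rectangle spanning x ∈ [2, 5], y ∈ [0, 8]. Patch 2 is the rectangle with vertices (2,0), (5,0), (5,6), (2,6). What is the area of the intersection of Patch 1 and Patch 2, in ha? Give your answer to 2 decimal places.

|Patch 1∩Patch 2|: x∈[2,5], y∈[0,6] → 3·6 = 18.

18.00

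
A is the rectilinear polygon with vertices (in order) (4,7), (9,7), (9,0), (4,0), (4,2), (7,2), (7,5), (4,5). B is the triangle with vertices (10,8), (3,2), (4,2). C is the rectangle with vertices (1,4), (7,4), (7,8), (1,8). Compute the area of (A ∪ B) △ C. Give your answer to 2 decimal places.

|A ∪ B| = 28.3333.
|(A ∪ B) ∩ C| = 6.5833.
|(A ∪ B) △ C| = 28.3333 + 24 − 13.1667 = 39.17.

39.17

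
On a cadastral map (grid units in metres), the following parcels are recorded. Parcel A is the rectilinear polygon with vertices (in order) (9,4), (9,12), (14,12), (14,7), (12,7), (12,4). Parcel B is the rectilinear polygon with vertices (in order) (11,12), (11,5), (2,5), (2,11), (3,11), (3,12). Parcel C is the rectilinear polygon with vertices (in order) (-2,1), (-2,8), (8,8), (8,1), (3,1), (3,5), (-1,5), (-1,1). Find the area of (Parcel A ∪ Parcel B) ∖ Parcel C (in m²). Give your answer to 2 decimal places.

|Parcel A ∪ Parcel B| = 82.
|(Parcel A ∪ Parcel B) ∩ Parcel C| = 18.
|(Parcel A ∪ Parcel B) ∖ Parcel C| = 82 − 18 = 64.00.

64.00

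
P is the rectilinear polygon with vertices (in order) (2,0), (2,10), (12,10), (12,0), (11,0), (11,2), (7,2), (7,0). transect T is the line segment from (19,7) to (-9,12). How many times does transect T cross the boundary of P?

2

The segment meets the boundary at (2.2,10), (12,8.25).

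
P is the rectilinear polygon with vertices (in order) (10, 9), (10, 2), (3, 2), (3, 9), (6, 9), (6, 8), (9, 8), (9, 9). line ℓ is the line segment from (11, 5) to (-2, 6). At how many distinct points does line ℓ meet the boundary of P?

2

The segment meets the boundary at (3,5.615), (10,5.077).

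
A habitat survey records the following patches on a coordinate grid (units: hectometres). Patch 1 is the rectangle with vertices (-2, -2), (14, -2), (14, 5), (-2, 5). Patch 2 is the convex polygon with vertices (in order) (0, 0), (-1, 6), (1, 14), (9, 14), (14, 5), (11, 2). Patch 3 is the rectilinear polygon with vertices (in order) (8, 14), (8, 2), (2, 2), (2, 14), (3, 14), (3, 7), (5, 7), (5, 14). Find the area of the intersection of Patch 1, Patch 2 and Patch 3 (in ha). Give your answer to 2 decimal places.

18.00

The intersection is the polygon with vertices (8,5), (8,2), (2,2), (2,5).
By the shoelace formula its area is 18.00.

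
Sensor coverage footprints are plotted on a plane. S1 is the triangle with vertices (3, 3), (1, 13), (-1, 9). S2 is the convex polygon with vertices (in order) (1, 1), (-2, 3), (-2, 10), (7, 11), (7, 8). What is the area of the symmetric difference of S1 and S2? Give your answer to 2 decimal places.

|S1| = 14, |S2| = 61.5, |S1∩S2| = 11.4102.
|S1 △ S2| = |S1| + |S2| − 2·|S1∩S2| = 14 + 61.5 − 22.8203 = 52.68.

52.68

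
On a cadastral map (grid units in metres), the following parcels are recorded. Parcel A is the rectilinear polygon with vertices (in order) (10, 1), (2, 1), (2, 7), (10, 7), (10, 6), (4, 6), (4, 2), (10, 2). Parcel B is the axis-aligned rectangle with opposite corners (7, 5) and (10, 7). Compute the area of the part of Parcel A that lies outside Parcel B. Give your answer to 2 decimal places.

21.00

|Parcel A| = 24, |Parcel A∩Parcel B| = 3.
|Parcel A ∖ Parcel B| = |Parcel A| − |Parcel A∩Parcel B| = 24 − 3 = 21.00.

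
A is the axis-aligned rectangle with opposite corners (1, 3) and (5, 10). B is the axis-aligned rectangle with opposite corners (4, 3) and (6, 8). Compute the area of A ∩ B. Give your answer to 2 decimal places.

|A∩B|: x∈[4,5], y∈[3,8] → 1·5 = 5.

5.00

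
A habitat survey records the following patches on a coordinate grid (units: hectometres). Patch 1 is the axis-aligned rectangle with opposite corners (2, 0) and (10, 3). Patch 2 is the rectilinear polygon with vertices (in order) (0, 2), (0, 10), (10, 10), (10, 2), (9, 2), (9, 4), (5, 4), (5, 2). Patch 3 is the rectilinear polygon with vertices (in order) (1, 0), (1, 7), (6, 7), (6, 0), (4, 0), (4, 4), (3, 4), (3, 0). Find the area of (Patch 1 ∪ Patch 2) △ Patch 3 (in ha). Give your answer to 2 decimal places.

67.00

|Patch 1 ∪ Patch 2| = 92.
|(Patch 1 ∪ Patch 2) ∩ Patch 3| = 28.
|(Patch 1 ∪ Patch 2) △ Patch 3| = 92 + 31 − 56 = 67.00.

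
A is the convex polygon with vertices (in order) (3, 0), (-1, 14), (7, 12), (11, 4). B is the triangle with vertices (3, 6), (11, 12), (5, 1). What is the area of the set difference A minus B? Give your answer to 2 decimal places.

69.29

|A| = 92, |A∩B| = 22.7115.
|A ∖ B| = |A| − |A∩B| = 92 − 22.7115 = 69.29.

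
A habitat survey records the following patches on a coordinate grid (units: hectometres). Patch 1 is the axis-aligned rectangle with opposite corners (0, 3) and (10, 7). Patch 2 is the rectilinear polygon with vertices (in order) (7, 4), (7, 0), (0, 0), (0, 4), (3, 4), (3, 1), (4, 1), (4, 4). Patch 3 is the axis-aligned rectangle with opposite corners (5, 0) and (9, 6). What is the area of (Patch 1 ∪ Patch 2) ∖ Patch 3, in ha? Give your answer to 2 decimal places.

|Patch 1 ∪ Patch 2| = 59.
|(Patch 1 ∪ Patch 2) ∩ Patch 3| = 18.
|(Patch 1 ∪ Patch 2) ∖ Patch 3| = 59 − 18 = 41.00.

41.00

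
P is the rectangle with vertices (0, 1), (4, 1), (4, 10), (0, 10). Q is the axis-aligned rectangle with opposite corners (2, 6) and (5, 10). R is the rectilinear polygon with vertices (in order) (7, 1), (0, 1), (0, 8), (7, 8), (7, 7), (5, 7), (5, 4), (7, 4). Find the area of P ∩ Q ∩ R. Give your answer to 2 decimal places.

The intersection is the polygon with vertices (2,6), (2,8), (4,8), (4,6).
By the shoelace formula its area is 4.00.

4.00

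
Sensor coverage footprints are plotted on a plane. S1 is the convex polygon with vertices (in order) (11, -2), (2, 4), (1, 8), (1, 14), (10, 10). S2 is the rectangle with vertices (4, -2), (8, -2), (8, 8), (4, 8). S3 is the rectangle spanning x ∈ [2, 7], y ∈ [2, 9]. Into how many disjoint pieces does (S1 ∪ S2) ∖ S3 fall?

(S1 ∪ S2) ∖ S3 is a single connected region.

1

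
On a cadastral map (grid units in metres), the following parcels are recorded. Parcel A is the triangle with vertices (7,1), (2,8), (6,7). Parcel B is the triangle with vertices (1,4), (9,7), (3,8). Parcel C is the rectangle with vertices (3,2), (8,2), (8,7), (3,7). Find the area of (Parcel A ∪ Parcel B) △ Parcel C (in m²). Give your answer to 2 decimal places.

|Parcel A ∪ Parcel B| = 18.903.
|(Parcel A ∪ Parcel B) ∩ Parcel C| = 11.891.
|(Parcel A ∪ Parcel B) △ Parcel C| = 18.903 + 25 − 23.782 = 20.12.

20.12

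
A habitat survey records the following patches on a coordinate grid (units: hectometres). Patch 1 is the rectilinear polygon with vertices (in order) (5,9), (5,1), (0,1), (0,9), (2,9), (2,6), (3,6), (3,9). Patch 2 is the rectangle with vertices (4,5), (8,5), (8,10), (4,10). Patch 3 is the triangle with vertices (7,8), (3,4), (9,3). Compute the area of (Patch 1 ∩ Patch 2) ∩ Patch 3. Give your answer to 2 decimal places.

The region (Patch 1 ∩ Patch 2) ∩ Patch 3 is the polygon with vertices (4,5), (5,6), (5,5).
By the shoelace formula its area is 0.50.

0.50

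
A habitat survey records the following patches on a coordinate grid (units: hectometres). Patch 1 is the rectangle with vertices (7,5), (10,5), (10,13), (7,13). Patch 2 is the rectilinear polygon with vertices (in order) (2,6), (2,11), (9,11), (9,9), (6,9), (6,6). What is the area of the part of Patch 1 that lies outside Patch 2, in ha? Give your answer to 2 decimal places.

20.00

|Patch 1| = 24, |Patch 1∩Patch 2| = 4.
|Patch 1 ∖ Patch 2| = |Patch 1| − |Patch 1∩Patch 2| = 24 − 4 = 20.00.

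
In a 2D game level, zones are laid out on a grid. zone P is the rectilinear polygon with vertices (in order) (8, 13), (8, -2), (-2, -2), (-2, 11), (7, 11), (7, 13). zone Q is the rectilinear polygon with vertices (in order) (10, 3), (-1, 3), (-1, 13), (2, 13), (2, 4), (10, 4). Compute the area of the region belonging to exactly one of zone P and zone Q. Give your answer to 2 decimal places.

110.00

|zone P| = 132, |zone Q| = 38, |zone P∩zone Q| = 30.
|zone P △ zone Q| = |zone P| + |zone Q| − 2·|zone P∩zone Q| = 132 + 38 − 60 = 110.00.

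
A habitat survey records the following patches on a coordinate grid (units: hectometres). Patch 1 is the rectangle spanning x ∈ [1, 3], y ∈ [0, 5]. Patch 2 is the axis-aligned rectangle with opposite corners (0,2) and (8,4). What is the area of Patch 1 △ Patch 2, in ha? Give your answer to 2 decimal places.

|Patch 1∩Patch 2|: x∈[1,3], y∈[2,4] → 2·2 = 4.
|Patch 1 △ Patch 2| = |Patch 1| + |Patch 2| − 2·|Patch 1∩Patch 2| = 10 + 16 − 8 = 18.00.

18.00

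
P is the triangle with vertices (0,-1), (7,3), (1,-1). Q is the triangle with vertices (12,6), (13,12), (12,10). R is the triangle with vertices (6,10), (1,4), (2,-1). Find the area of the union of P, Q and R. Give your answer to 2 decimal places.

19.23

By inclusion–exclusion:
Individual areas: |P| = 2, |Q| = 2, |R| = 15.5.
|P∩Q| = 0.
|P∩R| = 0.2711.
|Q∩R| = 0.
|P∩Q∩R| = 0.
|P ∪ Q ∪ R| = 19.5 − 0.2711 + 0 = 19.23.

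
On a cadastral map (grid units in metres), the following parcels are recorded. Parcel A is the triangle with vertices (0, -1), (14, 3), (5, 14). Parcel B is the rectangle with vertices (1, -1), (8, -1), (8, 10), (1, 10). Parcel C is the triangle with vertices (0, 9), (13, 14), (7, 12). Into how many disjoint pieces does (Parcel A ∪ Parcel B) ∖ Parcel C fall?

3

(Parcel A ∪ Parcel B) ∖ Parcel C splits into 3 disjoint pieces (area 109.4184, area 0.381, area 4.0598).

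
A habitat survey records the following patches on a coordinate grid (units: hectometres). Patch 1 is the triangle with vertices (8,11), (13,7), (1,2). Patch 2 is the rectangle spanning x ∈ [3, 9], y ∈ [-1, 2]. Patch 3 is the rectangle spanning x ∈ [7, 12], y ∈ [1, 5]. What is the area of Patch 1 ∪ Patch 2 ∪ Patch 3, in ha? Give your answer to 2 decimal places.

By inclusion–exclusion:
Individual areas: |Patch 1| = 36.5, |Patch 2| = 18, |Patch 3| = 20.
|Patch 1∩Patch 2| = 0.
|Patch 1∩Patch 3| = 0.3.
|Patch 2∩Patch 3|: x∈[7,9], y∈[1,2] → 2·1 = 2.
|Patch 1∩Patch 2∩Patch 3| = 0.
|Patch 1 ∪ Patch 2 ∪ Patch 3| = 74.5 − 2.3 + 0 = 72.20.

72.20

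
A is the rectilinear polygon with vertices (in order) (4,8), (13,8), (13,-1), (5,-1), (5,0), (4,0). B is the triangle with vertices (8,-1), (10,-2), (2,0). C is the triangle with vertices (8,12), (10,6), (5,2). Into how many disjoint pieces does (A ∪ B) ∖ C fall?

1

(A ∪ B) ∖ C is a single connected region.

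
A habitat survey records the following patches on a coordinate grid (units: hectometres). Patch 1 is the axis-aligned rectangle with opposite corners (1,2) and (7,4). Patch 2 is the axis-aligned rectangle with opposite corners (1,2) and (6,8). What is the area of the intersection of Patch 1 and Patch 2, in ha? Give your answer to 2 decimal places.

|Patch 1∩Patch 2|: x∈[1,6], y∈[2,4] → 5·2 = 10.

10.00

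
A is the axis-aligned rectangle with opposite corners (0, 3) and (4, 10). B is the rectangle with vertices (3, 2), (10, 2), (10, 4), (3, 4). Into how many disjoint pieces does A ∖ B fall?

A ∖ B is a single connected region.

1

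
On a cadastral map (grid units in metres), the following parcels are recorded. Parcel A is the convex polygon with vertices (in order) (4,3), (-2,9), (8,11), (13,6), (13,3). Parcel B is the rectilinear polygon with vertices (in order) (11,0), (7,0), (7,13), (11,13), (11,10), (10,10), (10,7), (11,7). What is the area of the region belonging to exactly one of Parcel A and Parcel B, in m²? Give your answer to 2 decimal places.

76.70

|Parcel A| = 79.5, |Parcel B| = 49, |Parcel A∩Parcel B| = 25.9.
|Parcel A △ Parcel B| = |Parcel A| + |Parcel B| − 2·|Parcel A∩Parcel B| = 79.5 + 49 − 51.8 = 76.70.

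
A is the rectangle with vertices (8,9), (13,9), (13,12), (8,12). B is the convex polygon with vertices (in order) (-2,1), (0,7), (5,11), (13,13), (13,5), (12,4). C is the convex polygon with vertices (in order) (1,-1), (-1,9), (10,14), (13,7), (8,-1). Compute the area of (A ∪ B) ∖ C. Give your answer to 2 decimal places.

|A ∪ B| = 109.625.
|(A ∪ B) ∩ C| = 94.6071.
|(A ∪ B) ∖ C| = 109.625 − 94.6071 = 15.02.

15.02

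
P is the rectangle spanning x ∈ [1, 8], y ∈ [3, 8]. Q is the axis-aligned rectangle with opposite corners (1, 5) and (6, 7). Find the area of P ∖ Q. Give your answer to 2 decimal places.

|P∩Q|: x∈[1,6], y∈[5,7] → 5·2 = 10.
|P| = 35.
|P ∖ Q| = |P| − |P∩Q| = 35 − 10 = 25.00.

25.00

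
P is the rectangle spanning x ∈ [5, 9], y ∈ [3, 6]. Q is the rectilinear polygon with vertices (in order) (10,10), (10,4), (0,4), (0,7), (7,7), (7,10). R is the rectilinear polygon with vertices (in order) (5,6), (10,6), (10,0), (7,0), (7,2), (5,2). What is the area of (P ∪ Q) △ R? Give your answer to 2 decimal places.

41.00

|P ∪ Q| = 43.
|(P ∪ Q) ∩ R| = 14.
|(P ∪ Q) △ R| = 43 + 26 − 28 = 41.00.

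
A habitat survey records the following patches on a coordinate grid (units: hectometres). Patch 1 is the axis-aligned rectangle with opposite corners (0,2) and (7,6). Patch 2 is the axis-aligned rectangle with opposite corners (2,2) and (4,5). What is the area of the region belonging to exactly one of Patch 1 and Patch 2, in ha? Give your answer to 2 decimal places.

|Patch 1∩Patch 2|: x∈[2,4], y∈[2,5] → 2·3 = 6.
|Patch 1 △ Patch 2| = |Patch 1| + |Patch 2| − 2·|Patch 1∩Patch 2| = 28 + 6 − 12 = 22.00.

22.00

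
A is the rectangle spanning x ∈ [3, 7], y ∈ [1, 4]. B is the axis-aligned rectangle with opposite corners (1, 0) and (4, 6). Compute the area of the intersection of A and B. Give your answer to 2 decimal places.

|A∩B|: x∈[3,4], y∈[1,4] → 1·3 = 3.

3.00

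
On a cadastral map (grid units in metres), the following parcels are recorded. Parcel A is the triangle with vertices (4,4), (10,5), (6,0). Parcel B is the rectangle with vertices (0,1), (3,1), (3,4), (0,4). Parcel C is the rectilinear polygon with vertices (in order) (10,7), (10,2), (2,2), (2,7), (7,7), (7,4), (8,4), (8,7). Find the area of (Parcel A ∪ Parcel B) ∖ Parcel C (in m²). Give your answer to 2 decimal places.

|Parcel A ∪ Parcel B| = 22.
|(Parcel A ∪ Parcel B) ∩ Parcel C| = 11.8167.
|(Parcel A ∪ Parcel B) ∖ Parcel C| = 22 − 11.8167 = 10.18.

10.18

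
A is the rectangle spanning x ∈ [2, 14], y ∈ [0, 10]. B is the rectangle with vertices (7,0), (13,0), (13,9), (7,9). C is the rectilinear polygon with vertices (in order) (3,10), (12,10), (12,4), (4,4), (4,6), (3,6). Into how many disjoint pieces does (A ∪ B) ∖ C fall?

(A ∪ B) ∖ C is a single connected region.

1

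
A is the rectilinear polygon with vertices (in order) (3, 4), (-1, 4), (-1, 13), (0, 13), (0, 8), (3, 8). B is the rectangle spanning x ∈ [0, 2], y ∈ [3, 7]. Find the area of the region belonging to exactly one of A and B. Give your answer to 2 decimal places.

17.00

|A| = 21, |B| = 8, |A∩B| = 6.
|A △ B| = |A| + |B| − 2·|A∩B| = 21 + 8 − 12 = 17.00.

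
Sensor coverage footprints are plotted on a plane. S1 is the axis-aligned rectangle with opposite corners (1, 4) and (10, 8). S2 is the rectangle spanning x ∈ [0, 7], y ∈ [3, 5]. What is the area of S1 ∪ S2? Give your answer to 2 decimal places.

By inclusion–exclusion:
Individual areas: |S1| = 36, |S2| = 14.
|S1∩S2|: x∈[1,7], y∈[4,5] → 6·1 = 6.
|S1 ∪ S2| = 50 − 6 = 44.00.

44.00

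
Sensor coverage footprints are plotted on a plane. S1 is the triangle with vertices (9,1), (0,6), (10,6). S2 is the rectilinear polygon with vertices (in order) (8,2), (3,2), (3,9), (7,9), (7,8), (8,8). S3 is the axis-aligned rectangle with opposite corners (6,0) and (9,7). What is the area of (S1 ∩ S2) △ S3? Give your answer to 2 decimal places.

20.90

|S1 ∩ S2| = 15.1.
|(S1 ∩ S2) ∩ S3| = 7.6.
|(S1 ∩ S2) △ S3| = 15.1 + 21 − 15.2 = 20.90.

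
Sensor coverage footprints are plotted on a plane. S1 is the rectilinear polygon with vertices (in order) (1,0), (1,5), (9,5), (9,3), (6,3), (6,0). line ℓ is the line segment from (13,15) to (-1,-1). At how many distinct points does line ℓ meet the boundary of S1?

The segment meets the boundary at (1,1.286), (4.25,5).

2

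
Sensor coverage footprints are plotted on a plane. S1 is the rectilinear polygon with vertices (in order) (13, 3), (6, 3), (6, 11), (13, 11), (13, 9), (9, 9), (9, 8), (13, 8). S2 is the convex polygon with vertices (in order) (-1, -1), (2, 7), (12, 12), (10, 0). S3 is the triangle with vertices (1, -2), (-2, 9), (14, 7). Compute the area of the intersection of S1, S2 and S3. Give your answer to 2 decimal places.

20.81

The intersection is the polygon with vertices (6,8), (11.225,7.347), (10.797,4.783), (8.222,3), (6,3).
By the shoelace formula its area is 20.81.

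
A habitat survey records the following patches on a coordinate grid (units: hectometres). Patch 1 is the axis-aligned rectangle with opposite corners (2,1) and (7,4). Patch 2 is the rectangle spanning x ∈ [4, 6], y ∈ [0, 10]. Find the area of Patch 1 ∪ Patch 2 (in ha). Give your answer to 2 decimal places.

29.00

By inclusion–exclusion:
Individual areas: |Patch 1| = 15, |Patch 2| = 20.
|Patch 1∩Patch 2|: x∈[4,6], y∈[1,4] → 2·3 = 6.
|Patch 1 ∪ Patch 2| = 35 − 6 = 29.00.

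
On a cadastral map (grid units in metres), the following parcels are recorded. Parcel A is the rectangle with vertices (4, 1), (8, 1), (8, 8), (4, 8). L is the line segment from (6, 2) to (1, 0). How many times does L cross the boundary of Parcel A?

The segment meets the boundary at (4,1.2).

1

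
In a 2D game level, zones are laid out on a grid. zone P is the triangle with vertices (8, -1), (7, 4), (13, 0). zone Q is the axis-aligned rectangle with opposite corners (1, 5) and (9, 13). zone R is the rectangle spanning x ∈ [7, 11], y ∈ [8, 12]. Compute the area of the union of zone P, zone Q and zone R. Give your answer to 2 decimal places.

85.00

By inclusion–exclusion:
Individual areas: |zone P| = 13, |zone Q| = 64, |zone R| = 16.
|zone P∩zone Q| = 0.
|zone P∩zone R| = 0.
|zone Q∩zone R|: x∈[7,9], y∈[8,12] → 2·4 = 8.
|zone P∩zone Q∩zone R| = 0.
|zone P ∪ zone Q ∪ zone R| = 93 − 8 + 0 = 85.00.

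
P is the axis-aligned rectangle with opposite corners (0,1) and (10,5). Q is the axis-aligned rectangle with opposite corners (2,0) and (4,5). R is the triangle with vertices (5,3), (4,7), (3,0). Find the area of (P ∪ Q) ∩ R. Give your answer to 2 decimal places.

4.71

The region (P ∪ Q) ∩ R is the polygon with vertices (4,5), (4.5,5), (5,3), (3,0), (3.714,5).
By the shoelace formula its area is 4.71.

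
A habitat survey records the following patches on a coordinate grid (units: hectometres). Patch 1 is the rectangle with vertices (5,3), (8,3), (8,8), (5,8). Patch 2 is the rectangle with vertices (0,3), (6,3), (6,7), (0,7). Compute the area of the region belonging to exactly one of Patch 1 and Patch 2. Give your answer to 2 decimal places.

31.00

|Patch 1∩Patch 2|: x∈[5,6], y∈[3,7] → 1·4 = 4.
|Patch 1 △ Patch 2| = |Patch 1| + |Patch 2| − 2·|Patch 1∩Patch 2| = 15 + 24 − 8 = 31.00.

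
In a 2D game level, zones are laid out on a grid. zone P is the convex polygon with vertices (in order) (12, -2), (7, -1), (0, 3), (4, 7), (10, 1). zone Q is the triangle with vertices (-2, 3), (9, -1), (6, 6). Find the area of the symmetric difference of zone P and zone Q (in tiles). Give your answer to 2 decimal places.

|zone P| = 43.5, |zone Q| = 32.5, |zone P∩zone Q| = 28.5614.
|zone P △ zone Q| = |zone P| + |zone Q| − 2·|zone P∩zone Q| = 43.5 + 32.5 − 57.1227 = 18.88.

18.88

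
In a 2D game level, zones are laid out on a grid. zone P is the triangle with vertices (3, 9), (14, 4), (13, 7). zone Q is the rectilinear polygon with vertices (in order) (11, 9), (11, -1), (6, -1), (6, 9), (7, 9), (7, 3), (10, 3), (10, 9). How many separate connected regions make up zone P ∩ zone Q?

zone P ∩ zone Q splits into 2 disjoint pieces (area 0.8909, area 1.9091).

2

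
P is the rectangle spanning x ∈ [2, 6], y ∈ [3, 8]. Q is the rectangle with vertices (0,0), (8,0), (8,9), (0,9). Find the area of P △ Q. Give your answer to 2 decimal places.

52.00

|P∩Q|: x∈[2,6], y∈[3,8] → 4·5 = 20.
|P △ Q| = |P| + |Q| − 2·|P∩Q| = 20 + 72 − 40 = 52.00.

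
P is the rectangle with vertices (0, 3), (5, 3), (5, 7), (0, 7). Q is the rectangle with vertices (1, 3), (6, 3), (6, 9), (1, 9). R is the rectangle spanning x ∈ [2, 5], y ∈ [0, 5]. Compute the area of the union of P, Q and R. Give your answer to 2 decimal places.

By inclusion–exclusion:
Individual areas: |P| = 20, |Q| = 30, |R| = 15.
|P∩Q|: x∈[1,5], y∈[3,7] → 4·4 = 16.
|P∩R|: x∈[2,5], y∈[3,5] → 3·2 = 6.
|Q∩R|: x∈[2,5], y∈[3,5] → 3·2 = 6.
|P∩Q∩R| = 6.
|P ∪ Q ∪ R| = 65 − 28 + 6 = 43.00.

43.00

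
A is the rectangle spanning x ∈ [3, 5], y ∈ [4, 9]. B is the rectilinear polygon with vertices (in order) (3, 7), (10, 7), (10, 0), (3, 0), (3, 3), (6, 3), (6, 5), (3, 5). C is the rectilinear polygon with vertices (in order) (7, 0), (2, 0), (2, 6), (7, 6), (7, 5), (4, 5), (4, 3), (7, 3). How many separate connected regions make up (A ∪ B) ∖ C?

(A ∪ B) ∖ C splits into 2 disjoint pieces (area 1, area 31).

2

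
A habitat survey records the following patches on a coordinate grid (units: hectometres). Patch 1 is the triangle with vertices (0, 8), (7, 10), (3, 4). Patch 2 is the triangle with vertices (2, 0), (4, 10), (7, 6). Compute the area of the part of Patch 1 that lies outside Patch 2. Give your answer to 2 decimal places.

|Patch 1| = 17, |Patch 1∩Patch 2| = 6.0977.
|Patch 1 ∖ Patch 2| = |Patch 1| − |Patch 1∩Patch 2| = 17 − 6.0977 = 10.90.

10.90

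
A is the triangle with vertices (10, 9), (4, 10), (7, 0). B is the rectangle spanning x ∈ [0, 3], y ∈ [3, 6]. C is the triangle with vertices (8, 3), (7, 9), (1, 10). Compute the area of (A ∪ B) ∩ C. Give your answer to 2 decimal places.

The region (A ∪ B) ∩ C is the polygon with vertices (4.158,9.474), (7,9), (8,3), (5.286,5.714).
By the shoelace formula its area is 11.86.

11.86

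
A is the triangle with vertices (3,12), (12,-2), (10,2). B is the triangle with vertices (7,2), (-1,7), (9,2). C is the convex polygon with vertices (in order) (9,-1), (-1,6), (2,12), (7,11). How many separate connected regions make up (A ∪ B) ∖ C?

(A ∪ B) ∖ C splits into 4 disjoint pieces (area 2.3469, area 0.0015, area 0.0095, area 0.0682).

4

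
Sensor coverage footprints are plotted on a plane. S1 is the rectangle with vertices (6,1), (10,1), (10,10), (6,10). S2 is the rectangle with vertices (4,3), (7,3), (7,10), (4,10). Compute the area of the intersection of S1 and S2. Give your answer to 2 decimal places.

7.00

|S1∩S2|: x∈[6,7], y∈[3,10] → 1·7 = 7.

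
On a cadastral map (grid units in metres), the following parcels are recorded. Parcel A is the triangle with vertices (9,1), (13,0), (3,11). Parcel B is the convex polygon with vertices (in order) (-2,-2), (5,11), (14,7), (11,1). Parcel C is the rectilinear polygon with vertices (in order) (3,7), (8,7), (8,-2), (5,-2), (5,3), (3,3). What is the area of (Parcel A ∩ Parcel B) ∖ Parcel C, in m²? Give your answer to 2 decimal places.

10.29

|Parcel A ∩ Parcel B| = 14.8971.
|(Parcel A ∩ Parcel B) ∩ Parcel C| = 4.6106.
|(Parcel A ∩ Parcel B) ∖ Parcel C| = 14.8971 − 4.6106 = 10.29.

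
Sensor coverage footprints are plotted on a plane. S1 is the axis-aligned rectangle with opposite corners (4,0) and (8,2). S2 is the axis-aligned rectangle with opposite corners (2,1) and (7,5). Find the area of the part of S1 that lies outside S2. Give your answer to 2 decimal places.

5.00

|S1∩S2|: x∈[4,7], y∈[1,2] → 3·1 = 3.
|S1| = 8.
|S1 ∖ S2| = |S1| − |S1∩S2| = 8 − 3 = 5.00.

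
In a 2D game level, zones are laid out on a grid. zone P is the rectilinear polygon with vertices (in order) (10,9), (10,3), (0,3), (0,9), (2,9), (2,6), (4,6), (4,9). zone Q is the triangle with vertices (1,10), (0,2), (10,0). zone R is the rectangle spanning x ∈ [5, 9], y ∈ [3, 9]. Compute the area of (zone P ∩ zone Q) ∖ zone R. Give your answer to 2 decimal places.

|zone P ∩ zone Q| = 21.0444.
|(zone P ∩ zone Q) ∩ zone R| = 2.9389.
|(zone P ∩ zone Q) ∖ zone R| = 21.0444 − 2.9389 = 18.11.

18.11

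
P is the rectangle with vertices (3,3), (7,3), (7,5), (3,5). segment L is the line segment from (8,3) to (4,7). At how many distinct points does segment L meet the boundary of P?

2

The segment meets the boundary at (6,5), (7,4).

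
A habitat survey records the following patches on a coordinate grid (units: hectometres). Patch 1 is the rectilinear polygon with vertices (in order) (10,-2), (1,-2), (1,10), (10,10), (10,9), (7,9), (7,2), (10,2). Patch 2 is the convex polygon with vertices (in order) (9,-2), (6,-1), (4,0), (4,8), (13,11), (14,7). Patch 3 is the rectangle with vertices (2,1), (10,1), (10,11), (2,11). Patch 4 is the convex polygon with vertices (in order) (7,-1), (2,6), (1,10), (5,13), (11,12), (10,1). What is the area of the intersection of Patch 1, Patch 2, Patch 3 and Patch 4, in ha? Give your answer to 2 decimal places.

25.27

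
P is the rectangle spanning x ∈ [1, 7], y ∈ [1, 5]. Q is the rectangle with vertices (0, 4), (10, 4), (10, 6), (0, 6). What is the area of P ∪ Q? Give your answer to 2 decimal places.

By inclusion–exclusion:
Individual areas: |P| = 24, |Q| = 20.
|P∩Q|: x∈[1,7], y∈[4,5] → 6·1 = 6.
|P ∪ Q| = 44 − 6 = 38.00.

38.00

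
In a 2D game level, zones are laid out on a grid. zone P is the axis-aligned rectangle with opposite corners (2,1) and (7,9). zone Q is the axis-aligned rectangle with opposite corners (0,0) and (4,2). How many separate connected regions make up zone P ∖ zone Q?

1

zone P ∖ zone Q is a single connected region.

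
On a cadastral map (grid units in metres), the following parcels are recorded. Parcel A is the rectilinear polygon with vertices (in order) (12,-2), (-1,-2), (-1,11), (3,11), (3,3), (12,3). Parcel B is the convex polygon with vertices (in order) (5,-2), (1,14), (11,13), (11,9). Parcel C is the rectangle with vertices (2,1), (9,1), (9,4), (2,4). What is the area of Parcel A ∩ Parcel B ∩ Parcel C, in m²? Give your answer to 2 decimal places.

6.36

The intersection is the polygon with vertices (6.636,1), (4.25,1), (3.75,3), (7.727,3).
By the shoelace formula its area is 6.36.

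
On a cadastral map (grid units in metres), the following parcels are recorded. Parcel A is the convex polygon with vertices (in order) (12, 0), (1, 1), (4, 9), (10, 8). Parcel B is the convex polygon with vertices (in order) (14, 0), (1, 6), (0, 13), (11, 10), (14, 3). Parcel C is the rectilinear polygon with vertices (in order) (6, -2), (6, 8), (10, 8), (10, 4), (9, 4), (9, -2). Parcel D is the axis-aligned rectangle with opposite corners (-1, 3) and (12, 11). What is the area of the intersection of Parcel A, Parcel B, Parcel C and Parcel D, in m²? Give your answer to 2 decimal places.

18.48

The intersection is the polygon with vertices (6,8), (10,8), (10,4), (9,4), (9,3), (7.5,3), (6,3.692).
By the shoelace formula its area is 18.48.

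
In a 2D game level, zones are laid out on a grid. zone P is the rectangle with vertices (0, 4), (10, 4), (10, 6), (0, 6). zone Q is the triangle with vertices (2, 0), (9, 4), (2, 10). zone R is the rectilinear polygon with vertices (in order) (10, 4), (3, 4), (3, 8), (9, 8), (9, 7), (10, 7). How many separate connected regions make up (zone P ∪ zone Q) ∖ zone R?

1

(zone P ∪ zone Q) ∖ zone R is a single connected region.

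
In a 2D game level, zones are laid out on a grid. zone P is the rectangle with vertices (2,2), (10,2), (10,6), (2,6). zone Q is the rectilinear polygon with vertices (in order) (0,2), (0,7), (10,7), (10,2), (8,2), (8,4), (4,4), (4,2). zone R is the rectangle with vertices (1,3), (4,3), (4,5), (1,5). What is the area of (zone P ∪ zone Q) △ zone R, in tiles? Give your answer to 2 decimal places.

44.00

|zone P ∪ zone Q| = 50.
|(zone P ∪ zone Q) ∩ zone R| = 6.
|(zone P ∪ zone Q) △ zone R| = 50 + 6 − 12 = 44.00.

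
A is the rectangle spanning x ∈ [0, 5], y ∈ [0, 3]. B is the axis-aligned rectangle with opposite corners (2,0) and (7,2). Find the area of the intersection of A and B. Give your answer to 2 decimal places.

6.00

|A∩B|: x∈[2,5], y∈[0,2] → 3·2 = 6.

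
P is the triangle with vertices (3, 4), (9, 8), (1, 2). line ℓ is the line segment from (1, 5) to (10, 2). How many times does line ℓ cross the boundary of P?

The segment meets the boundary at (3.333,4.222), (3.769,4.077).

2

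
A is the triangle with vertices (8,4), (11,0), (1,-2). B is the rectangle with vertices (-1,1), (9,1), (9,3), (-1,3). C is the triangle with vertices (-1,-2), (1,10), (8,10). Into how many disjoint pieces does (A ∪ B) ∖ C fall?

(A ∪ B) ∖ C splits into 2 disjoint pieces (area 30.375, area 1.3333).

2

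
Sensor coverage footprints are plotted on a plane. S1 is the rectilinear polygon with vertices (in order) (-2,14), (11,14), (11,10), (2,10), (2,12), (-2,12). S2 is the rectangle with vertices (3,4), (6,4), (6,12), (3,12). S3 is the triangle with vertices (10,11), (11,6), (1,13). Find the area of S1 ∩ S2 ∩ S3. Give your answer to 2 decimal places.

4.14

The intersection is the polygon with vertices (3,12), (5.5,12), (6,11.889), (6,10), (5.286,10), (3,11.6).
By the shoelace formula its area is 4.14.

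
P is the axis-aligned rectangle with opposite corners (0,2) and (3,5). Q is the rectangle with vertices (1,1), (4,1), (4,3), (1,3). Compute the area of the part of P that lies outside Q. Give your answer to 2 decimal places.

7.00

|P∩Q|: x∈[1,3], y∈[2,3] → 2·1 = 2.
|P| = 9.
|P ∖ Q| = |P| − |P∩Q| = 9 − 2 = 7.00.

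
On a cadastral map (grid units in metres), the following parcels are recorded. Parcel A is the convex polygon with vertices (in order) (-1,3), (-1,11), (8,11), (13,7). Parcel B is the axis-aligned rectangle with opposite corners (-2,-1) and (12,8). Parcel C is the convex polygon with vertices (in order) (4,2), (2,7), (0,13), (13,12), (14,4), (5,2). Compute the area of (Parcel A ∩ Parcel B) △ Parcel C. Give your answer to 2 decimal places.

102.31

|Parcel A ∩ Parcel B| = 40.8321.
|(Parcel A ∩ Parcel B) ∩ Parcel C| = 25.5116.
|(Parcel A ∩ Parcel B) △ Parcel C| = 40.8321 + 112.5 − 51.0233 = 102.31.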